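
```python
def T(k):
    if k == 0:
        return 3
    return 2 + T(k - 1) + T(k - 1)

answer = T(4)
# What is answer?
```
Call trace (a repeated sub-call is expanded the first time; later identical calls just restate its return value):
T(k=4)
  T(k=3)
    T(k=2)
      T(k=1)
        T(k=0)
        -> return 3
        T(k=0)
        -> return 3
      -> return 8
      T(k=1) -> return 8  (same call as traced above)
    -> return 18
    T(k=2) -> return 18  (same call as traced above)
  -> return 38
  T(k=3) -> return 38  (same call as traced above)
-> return 78

Final answer: 78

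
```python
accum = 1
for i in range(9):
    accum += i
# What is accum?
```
Trace:
  accum=1
  accum=1, i=0
  accum=2, i=1
  accum=4, i=2
  accum=7, i=3
  accum=11, i=4
  accum=16, i=5
  accum=22, i=6
  accum=29, i=7
  accum=37, i=8

Final answer: 37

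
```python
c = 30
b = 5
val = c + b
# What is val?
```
Trace:
  c=30
  c=30, b=5
  c=30, b=5, val=35

Final answer: 35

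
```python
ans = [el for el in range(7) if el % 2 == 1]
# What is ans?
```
Trace:
  el=0
  el=1
  el=2
  el=3
  el=4
  el=5
  el=6
  ans=[1, 3, 5]

Final answer: [1, 3, 5]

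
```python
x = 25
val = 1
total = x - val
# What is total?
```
Trace:
  x=25
  x=25, val=1
  x=25, val=1, total=24

Final answer: 24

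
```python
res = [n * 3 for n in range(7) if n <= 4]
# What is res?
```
Trace:
  n=0
  n=1
  n=2
  n=3
  n=4
  n=5
  n=6
  res=[0, 3, 6, 9, 12]

Final answer: [0, 3, 6, 9, 12]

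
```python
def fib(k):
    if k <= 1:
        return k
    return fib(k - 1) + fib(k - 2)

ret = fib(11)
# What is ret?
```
Call trace (a repeated sub-call is expanded the first time; later identical calls just restate its return value):
fib(k=11)
  fib(k=10)
    fib(k=9)
      fib(k=8)
        fib(k=7)
          fib(k=6)
            fib(k=5)
              fib(k=4)
                fib(k=3)
                  fib(k=2)
                    fib(k=1)
                    -> return 1
                    fib(k=0)
                    -> return 0
                  -> return 1
                  fib(k=1)
                  -> return 1
                -> return 2
                fib(k=2) -> return 1  (same call as traced above)
              -> return 3
              fib(k=3) -> return 2  (same call as traced above)
            -> return 5
            fib(k=4) -> return 3  (same call as traced above)
          -> return 8
          fib(k=5) -> return 5  (same call as traced above)
        -> return 13
        fib(k=6) -> return 8  (same call as traced above)
      -> return 21
      fib(k=7) -> return 13  (same call as traced above)
    -> return 34
    fib(k=8) -> return 21  (same call as traced above)
  -> return 55
  fib(k=9) -> return 34  (same call as traced above)
-> return 89

Final answer: 89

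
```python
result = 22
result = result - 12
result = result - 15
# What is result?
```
Trace:
  result=22
  result=10
  result=-5

Final answer: -5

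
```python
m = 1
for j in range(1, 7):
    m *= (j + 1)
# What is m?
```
Trace:
  m=1
  m=2, j=1
  m=6, j=2
  m=24, j=3
  m=120, j=4
  m=720, j=5
  m=5040, j=6

Final answer: 5040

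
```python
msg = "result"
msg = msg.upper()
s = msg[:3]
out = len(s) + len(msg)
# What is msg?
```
Trace:
  msg='result'
  msg='RESULT'
  msg='RESULT', s='RES'
  msg='RESULT', s='RES', out=9

Final answer: 'RESULT'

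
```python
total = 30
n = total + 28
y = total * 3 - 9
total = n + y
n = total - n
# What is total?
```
Trace:
  total=30
  total=30, n=58
  total=30, n=58, y=81
  total=139, n=58, y=81
  total=139, n=81, y=81

Final answer: 139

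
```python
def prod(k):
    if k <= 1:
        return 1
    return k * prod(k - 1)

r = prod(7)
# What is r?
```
Call trace:
prod(k=7)
  prod(k=6)
    prod(k=5)
      prod(k=4)
        prod(k=3)
          prod(k=2)
            prod(k=1)
            -> return 1
          -> return 2
        -> return 6
      -> return 24
    -> return 120
  -> return 720
-> return 5040

Final answer: 5040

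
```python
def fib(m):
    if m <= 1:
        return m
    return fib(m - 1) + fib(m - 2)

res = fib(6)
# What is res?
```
Call trace (a repeated sub-call is expanded the first time; later identical calls just restate its return value):
fib(m=6)
  fib(m=5)
    fib(m=4)
      fib(m=3)
        fib(m=2)
          fib(m=1)
          -> return 1
          fib(m=0)
          -> return 0
        -> return 1
        fib(m=1)
        -> return 1
      -> return 2
      fib(m=2) -> return 1  (same call as traced above)
    -> return 3
    fib(m=3) -> return 2  (same call as traced above)
  -> return 5
  fib(m=4) -> return 3  (same call as traced above)
-> return 8

Final answer: 8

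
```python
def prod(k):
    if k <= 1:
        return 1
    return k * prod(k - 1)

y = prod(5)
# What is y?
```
Call trace:
prod(k=5)
  prod(k=4)
    prod(k=3)
      prod(k=2)
        prod(k=1)
        -> return 1
      -> return 2
    -> return 6
  -> return 24
-> return 120

Final answer: 120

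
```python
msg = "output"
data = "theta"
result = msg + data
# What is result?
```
Trace:
  msg='output'
  msg='output', data='theta'
  msg='output', data='theta', result='outputtheta'

Final answer: 'outputtheta'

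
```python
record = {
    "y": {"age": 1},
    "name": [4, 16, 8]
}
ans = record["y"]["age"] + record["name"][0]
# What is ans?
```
Trace:
  record={'y': {'age': 1}, 'name': [4, 16, 8]}
  record={'y': {'age': 1}, 'name': [4, 16, 8]}, ans=5

Final answer: 5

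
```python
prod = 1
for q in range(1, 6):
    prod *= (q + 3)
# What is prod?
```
Trace:
  prod=1
  prod=4, q=1
  prod=20, q=2
  prod=120, q=3
  prod=840, q=4
  prod=6720, q=5

Final answer: 6720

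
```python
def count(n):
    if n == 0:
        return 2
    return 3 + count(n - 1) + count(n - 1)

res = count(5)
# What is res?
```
Call trace (a repeated sub-call is expanded the first time; later identical calls just restate its return value):
count(n=5)
  count(n=4)
    count(n=3)
      count(n=2)
        count(n=1)
          count(n=0)
          -> return 2
          count(n=0)
          -> return 2
        -> return 7
        count(n=1) -> return 7  (same call as traced above)
      -> return 17
      count(n=2) -> return 17  (same call as traced above)
    -> return 37
    count(n=3) -> return 37  (same call as traced above)
  -> return 77
  count(n=4) -> return 77  (same call as traced above)
-> return 157

Final answer: 157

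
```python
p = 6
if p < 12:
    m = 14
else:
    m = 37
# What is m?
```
Trace:
  p=6
  p=6, m=14

Final answer: 14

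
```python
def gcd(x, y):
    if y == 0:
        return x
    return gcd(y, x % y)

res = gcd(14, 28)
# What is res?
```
Call trace:
gcd(x=14, y=28)
  gcd(x=28, y=14)
    gcd(x=14, y=0)
    -> return 14
  -> return 14
-> return 14

Final answer: 14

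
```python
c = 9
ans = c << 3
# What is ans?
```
Trace:
  c=9
  c=9, ans=72

Final answer: 72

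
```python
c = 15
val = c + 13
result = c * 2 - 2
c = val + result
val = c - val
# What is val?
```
Trace:
  c=15
  c=15, val=28
  c=15, val=28, result=28
  c=56, val=28, result=28
  c=56, val=28, result=28

Final answer: 28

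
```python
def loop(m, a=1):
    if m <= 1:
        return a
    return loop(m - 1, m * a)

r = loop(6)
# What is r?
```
Call trace:
loop(m=6, a=1)
  loop(m=5, a=6)
    loop(m=4, a=30)
      loop(m=3, a=120)
        loop(m=2, a=360)
          loop(m=1, a=720)
          -> return 720
        -> return 720
      -> return 720
    -> return 720
  -> return 720
-> return 720

Final answer: 720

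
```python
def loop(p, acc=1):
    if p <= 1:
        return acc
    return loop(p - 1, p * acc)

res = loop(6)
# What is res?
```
Call trace:
loop(p=6, acc=1)
  loop(p=5, acc=6)
    loop(p=4, acc=30)
      loop(p=3, acc=120)
        loop(p=2, acc=360)
          loop(p=1, acc=720)
          -> return 720
        -> return 720
      -> return 720
    -> return 720
  -> return 720
-> return 720

Final answer: 720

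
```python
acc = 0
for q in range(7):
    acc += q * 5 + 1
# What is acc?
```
Trace:
  acc=0
  acc=1, q=0
  acc=7, q=1
  acc=18, q=2
  acc=34, q=3
  acc=55, q=4
  acc=81, q=5
  acc=112, q=6

Final answer: 112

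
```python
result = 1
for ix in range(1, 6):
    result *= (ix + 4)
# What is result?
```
Trace:
  result=1
  result=5, ix=1
  result=30, ix=2
  result=210, ix=3
  result=1680, ix=4
  result=15120, ix=5

Final answer: 15120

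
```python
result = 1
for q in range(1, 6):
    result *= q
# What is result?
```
Trace:
  result=1
  result=1, q=1
  result=2, q=2
  result=6, q=3
  result=24, q=4
  result=120, q=5

Final answer: 120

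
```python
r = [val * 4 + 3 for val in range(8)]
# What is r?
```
Trace:
  val=0
  val=1
  val=2
  val=3
  val=4
  val=5
  val=6
  val=7
  r=[3, 7, 11, 15, 19, 23, 27, 31]

Final answer: [3, 7, 11, 15, 19, 23, 27, 31]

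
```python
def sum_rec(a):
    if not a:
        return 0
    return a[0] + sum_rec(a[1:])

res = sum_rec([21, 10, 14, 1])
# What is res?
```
Call trace:
sum_rec(a=[21, 10, 14, 1])
  sum_rec(a=[10, 14, 1])
    sum_rec(a=[14, 1])
      sum_rec(a=[1])
        sum_rec(a=[])
        -> return 0
      -> return 1
    -> return 15
  -> return 25
-> return 46

Final answer: 46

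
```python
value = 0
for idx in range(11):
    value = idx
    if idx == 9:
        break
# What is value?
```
Trace:
  value=0
  value=0, idx=0
  value=1, idx=1
  value=2, idx=2
  value=3, idx=3
  value=4, idx=4
  value=5, idx=5
  value=6, idx=6
  value=7, idx=7
  value=8, idx=8
  value=9, idx=9

Final answer: 9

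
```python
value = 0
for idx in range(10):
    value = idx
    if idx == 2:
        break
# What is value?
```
Trace:
  value=0
  value=0, idx=0
  value=1, idx=1
  value=2, idx=2

Final answer: 2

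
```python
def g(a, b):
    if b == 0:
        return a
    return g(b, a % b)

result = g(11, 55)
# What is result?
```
Call trace:
g(a=11, b=55)
  g(a=55, b=11)
    g(a=11, b=0)
    -> return 11
  -> return 11
-> return 11

Final answer: 11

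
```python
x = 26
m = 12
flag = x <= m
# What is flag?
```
Trace:
  x=26
  x=26, m=12
  x=26, m=12, flag=False

Final answer: False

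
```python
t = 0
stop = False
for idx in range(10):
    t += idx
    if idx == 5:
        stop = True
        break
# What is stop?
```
Trace:
  t=0
  t=0, stop=False
  t=0, stop=False, idx=0
  t=1, stop=False, idx=1
  t=3, stop=False, idx=2
  t=6, stop=False, idx=3
  t=10, stop=False, idx=4
  t=15, stop=True, idx=5

Final answer: True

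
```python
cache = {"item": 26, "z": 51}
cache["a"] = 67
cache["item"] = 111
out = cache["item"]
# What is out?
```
Trace:
  cache={'item': 26, 'z': 51}
  cache={'item': 26, 'z': 51, 'a': 67}
  cache={'item': 111, 'z': 51, 'a': 67}
  cache={'item': 111, 'z': 51, 'a': 67}, out=111

Final answer: 111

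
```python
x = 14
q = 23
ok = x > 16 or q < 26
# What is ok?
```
Trace:
  x=14
  x=14, q=23
  x=14, q=23, ok=True

Final answer: True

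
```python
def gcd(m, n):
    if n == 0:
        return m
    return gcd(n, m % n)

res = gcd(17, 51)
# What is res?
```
Call trace:
gcd(m=17, n=51)
  gcd(m=51, n=17)
    gcd(m=17, n=0)
    -> return 17
  -> return 17
-> return 17

Final answer: 17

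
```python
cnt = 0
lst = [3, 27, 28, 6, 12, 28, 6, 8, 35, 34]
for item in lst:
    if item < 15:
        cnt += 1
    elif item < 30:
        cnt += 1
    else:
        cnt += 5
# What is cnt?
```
Trace:
  cnt=0
  cnt=1, item=3
  cnt=2, item=27
  cnt=3, item=28
  cnt=4, item=6
  cnt=5, item=12
  cnt=6, item=28
  cnt=7, item=6
  cnt=8, item=8
  cnt=13, item=35
  cnt=18, item=34

Final answer: 18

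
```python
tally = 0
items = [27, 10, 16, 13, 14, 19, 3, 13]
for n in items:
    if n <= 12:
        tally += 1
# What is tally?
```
Trace:
  tally=0
  tally=0, n=27
  tally=1, n=10
  tally=1, n=16
  tally=1, n=13
  tally=1, n=14
  tally=1, n=19
  tally=2, n=3
  tally=2, n=13

Final answer: 2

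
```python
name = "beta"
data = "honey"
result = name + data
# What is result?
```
Trace:
  name='beta'
  name='beta', data='honey'
  name='beta', data='honey', result='betahoney'

Final answer: 'betahoney'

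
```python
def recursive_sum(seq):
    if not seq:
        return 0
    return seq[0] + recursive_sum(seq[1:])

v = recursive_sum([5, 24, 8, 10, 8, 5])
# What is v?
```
Call trace:
recursive_sum(seq=[5, 24, 8, 10, 8, 5])
  recursive_sum(seq=[24, 8, 10, 8, 5])
    recursive_sum(seq=[8, 10, 8, 5])
      recursive_sum(seq=[10, 8, 5])
        recursive_sum(seq=[8, 5])
          recursive_sum(seq=[5])
            recursive_sum(seq=[])
            -> return 0
          -> return 5
        -> return 13
      -> return 23
    -> return 31
  -> return 55
-> return 60

Final answer: 60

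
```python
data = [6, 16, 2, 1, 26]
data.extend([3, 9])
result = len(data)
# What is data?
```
Trace:
  data=[6, 16, 2, 1, 26]
  data=[6, 16, 2, 1, 26, 3, 9]
  data=[6, 16, 2, 1, 26, 3, 9], result=7

Final answer: [6, 16, 2, 1, 26, 3, 9]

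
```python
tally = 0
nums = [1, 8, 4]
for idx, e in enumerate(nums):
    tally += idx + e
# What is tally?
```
Trace:
  tally=0
  tally=1, idx=0, e=1
  tally=10, idx=1, e=8
  tally=16, idx=2, e=4

Final answer: 16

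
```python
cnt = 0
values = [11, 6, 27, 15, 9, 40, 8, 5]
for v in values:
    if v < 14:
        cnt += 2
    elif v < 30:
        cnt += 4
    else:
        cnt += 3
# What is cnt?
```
Trace:
  cnt=0
  cnt=2, v=11
  cnt=4, v=6
  cnt=8, v=27
  cnt=12, v=15
  cnt=14, v=9
  cnt=17, v=40
  cnt=19, v=8
  cnt=21, v=5

Final answer: 21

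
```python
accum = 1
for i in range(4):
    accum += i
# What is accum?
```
Trace:
  accum=1
  accum=1, i=0
  accum=2, i=1
  accum=4, i=2
  accum=7, i=3

Final answer: 7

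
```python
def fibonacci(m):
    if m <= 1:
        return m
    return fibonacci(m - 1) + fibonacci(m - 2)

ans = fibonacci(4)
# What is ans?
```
Call trace (a repeated sub-call is expanded the first time; later identical calls just restate its return value):
fibonacci(m=4)
  fibonacci(m=3)
    fibonacci(m=2)
      fibonacci(m=1)
      -> return 1
      fibonacci(m=0)
      -> return 0
    -> return 1
    fibonacci(m=1)
    -> return 1
  -> return 2
  fibonacci(m=2) -> return 1  (same call as traced above)
-> return 3

Final answer: 3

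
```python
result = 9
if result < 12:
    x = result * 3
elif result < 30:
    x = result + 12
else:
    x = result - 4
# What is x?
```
Trace:
  result=9
  result=9, x=27

Final answer: 27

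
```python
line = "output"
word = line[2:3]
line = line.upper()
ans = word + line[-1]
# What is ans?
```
Trace:
  line='output'
  line='output', word='t'
  line='OUTPUT', word='t'
  line='OUTPUT', word='t', ans='tT'

Final answer: 'tT'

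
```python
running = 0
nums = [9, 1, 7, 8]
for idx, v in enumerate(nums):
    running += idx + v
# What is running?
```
Trace:
  running=0
  running=9, idx=0, v=9
  running=11, idx=1, v=1
  running=20, idx=2, v=7
  running=31, idx=3, v=8

Final answer: 31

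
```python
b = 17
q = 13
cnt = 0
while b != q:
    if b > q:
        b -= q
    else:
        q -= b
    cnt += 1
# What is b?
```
Trace:
  b=17
  b=17, q=13
  b=17, q=13, cnt=0
  b=4, q=13, cnt=1
  b=4, q=9, cnt=2
  b=4, q=5, cnt=3
  b=4, q=1, cnt=4
  b=3, q=1, cnt=5
  b=2, q=1, cnt=6
  b=1, q=1, cnt=7

Final answer: 1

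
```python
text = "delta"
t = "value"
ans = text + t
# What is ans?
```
Trace:
  text='delta'
  text='delta', t='value'
  text='delta', t='value', ans='deltavalue'

Final answer: 'deltavalue'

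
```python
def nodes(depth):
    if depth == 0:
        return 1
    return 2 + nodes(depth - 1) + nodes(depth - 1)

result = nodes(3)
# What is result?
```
Call trace (a repeated sub-call is expanded the first time; later identical calls just restate its return value):
nodes(depth=3)
  nodes(depth=2)
    nodes(depth=1)
      nodes(depth=0)
      -> return 1
      nodes(depth=0)
      -> return 1
    -> return 4
    nodes(depth=1) -> return 4  (same call as traced above)
  -> return 10
  nodes(depth=2) -> return 10  (same call as traced above)
-> return 22

Final answer: 22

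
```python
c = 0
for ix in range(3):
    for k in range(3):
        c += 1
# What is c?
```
Trace:
  c=0
  c=1, ix=0, k=0
  c=2, ix=0, k=1
  c=3, ix=0, k=2
  c=4, ix=1, k=0
  c=5, ix=1, k=1
  c=6, ix=1, k=2
  c=7, ix=2, k=0
  c=8, ix=2, k=1
  c=9, ix=2, k=2

Final answer: 9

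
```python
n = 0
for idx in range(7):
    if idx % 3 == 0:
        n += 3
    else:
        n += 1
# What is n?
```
Trace:
  n=0
  n=3, idx=0
  n=4, idx=1
  n=5, idx=2
  n=8, idx=3
  n=9, idx=4
  n=10, idx=5
  n=13, idx=6

Final answer: 13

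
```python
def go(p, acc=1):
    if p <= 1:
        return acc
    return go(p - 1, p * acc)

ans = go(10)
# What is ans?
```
Call trace:
go(p=10, acc=1)
  go(p=9, acc=10)
    go(p=8, acc=90)
      go(p=7, acc=720)
        go(p=6, acc=5040)
          go(p=5, acc=30240)
            go(p=4, acc=151200)
              go(p=3, acc=604800)
                go(p=2, acc=1814400)
                  go(p=1, acc=3628800)
                  -> return 3628800
                -> return 3628800
              -> return 3628800
            -> return 3628800
          -> return 3628800
        -> return 3628800
      -> return 3628800
    -> return 3628800
  -> return 3628800
-> return 3628800

Final answer: 3628800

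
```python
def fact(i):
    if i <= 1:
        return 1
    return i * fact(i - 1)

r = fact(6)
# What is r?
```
Call trace:
fact(i=6)
  fact(i=5)
    fact(i=4)
      fact(i=3)
        fact(i=2)
          fact(i=1)
          -> return 1
        -> return 2
      -> return 6
    -> return 24
  -> return 120
-> return 720

Final answer: 720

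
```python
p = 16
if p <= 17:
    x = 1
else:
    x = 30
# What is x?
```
Trace:
  p=16
  p=16, x=1

Final answer: 1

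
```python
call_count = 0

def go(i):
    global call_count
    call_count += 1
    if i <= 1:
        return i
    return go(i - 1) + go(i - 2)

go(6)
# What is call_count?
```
Call trace (a repeated sub-call is expanded the first time; later identical calls just restate its return value):
go(i=6)
  go(i=5)
    go(i=4)
      go(i=3)
        go(i=2)
          go(i=1)
          -> return 1
          go(i=0)
          -> return 0
        -> return 1
        go(i=1)
        -> return 1
      -> return 2
      go(i=2) -> return 1  (same call as traced above)
    -> return 3
    go(i=3) -> return 2  (same call as traced above)
  -> return 5
  go(i=4) -> return 3  (same call as traced above)
-> return 8

call_count is incremented once per call, so count the calls in each subtree. Let C(i) = number of calls made by go(i).
C(0) = C(1) = 1 (base case, no recursion); C(i) = 1 + C(i - 1) + C(i - 2) otherwise.
C(2) = 1 + C(1) + C(0) = 1 + 1 + 1 = 3
C(3) = 1 + C(2) + C(1) = 1 + 3 + 1 = 5
C(4) = 1 + C(3) + C(2) = 1 + 5 + 3 = 9
C(5) = 1 + C(4) + C(3) = 1 + 9 + 5 = 15
C(6) = 1 + C(5) + C(4) = 1 + 15 + 9 = 25
call_count = C(6) = 25

Final answer: 25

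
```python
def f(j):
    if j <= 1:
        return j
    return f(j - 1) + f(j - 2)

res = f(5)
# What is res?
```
Call trace (a repeated sub-call is expanded the first time; later identical calls just restate its return value):
f(j=5)
  f(j=4)
    f(j=3)
      f(j=2)
        f(j=1)
        -> return 1
        f(j=0)
        -> return 0
      -> return 1
      f(j=1)
      -> return 1
    -> return 2
    f(j=2) -> return 1  (same call as traced above)
  -> return 3
  f(j=3) -> return 2  (same call as traced above)
-> return 5

Final answer: 5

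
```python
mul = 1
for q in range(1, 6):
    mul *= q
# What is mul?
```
Trace:
  mul=1
  mul=1, q=1
  mul=2, q=2
  mul=6, q=3
  mul=24, q=4
  mul=120, q=5

Final answer: 120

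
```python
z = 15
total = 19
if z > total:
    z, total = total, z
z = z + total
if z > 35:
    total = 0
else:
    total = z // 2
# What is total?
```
Trace:
  z=15
  z=15, total=19
  z=15, total=19
  z=34, total=19
  z=34, total=17

Final answer: 17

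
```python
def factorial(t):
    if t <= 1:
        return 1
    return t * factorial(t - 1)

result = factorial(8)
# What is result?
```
Call trace:
factorial(t=8)
  factorial(t=7)
    factorial(t=6)
      factorial(t=5)
        factorial(t=4)
          factorial(t=3)
            factorial(t=2)
              factorial(t=1)
              -> return 1
            -> return 2
          -> return 6
        -> return 24
      -> return 120
    -> return 720
  -> return 5040
-> return 40320

Final answer: 40320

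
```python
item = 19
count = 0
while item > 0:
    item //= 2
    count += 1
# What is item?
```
Trace:
  item=19
  item=19, count=0
  item=9, count=1
  item=4, count=2
  item=2, count=3
  item=1, count=4
  item=0, count=5

Final answer: 0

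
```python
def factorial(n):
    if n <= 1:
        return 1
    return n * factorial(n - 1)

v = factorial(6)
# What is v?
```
Call trace:
factorial(n=6)
  factorial(n=5)
    factorial(n=4)
      factorial(n=3)
        factorial(n=2)
          factorial(n=1)
          -> return 1
        -> return 2
      -> return 6
    -> return 24
  -> return 120
-> return 720

Final answer: 720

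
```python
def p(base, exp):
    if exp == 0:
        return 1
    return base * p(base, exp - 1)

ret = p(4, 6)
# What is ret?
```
Call trace:
p(base=4, exp=6)
  p(base=4, exp=5)
    p(base=4, exp=4)
      p(base=4, exp=3)
        p(base=4, exp=2)
          p(base=4, exp=1)
            p(base=4, exp=0)
            -> return 1
          -> return 4
        -> return 16
      -> return 64
    -> return 256
  -> return 1024
-> return 4096

Final answer: 4096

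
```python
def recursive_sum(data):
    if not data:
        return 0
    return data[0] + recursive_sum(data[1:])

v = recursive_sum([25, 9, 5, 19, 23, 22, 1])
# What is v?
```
Call trace:
recursive_sum(data=[25, 9, 5, 19, 23, 22, 1])
  recursive_sum(data=[9, 5, 19, 23, 22, 1])
    recursive_sum(data=[5, 19, 23, 22, 1])
      recursive_sum(data=[19, 23, 22, 1])
        recursive_sum(data=[23, 22, 1])
          recursive_sum(data=[22, 1])
            recursive_sum(data=[1])
              recursive_sum(data=[])
              -> return 0
            -> return 1
          -> return 23
        -> return 46
      -> return 65
    -> return 70
  -> return 79
-> return 104

Final answer: 104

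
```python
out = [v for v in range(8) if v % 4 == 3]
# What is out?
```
Trace:
  v=0
  v=1
  v=2
  v=3
  v=4
  v=5
  v=6
  v=7
  out=[3, 7]

Final answer: [3, 7]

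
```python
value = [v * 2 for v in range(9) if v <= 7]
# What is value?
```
Trace:
  v=0
  v=1
  v=2
  v=3
  v=4
  v=5
  v=6
  v=7
  v=8
  value=[0, 2, 4, 6, 8, 10, 12, 14]

Final answer: [0, 2, 4, 6, 8, 10, 12, 14]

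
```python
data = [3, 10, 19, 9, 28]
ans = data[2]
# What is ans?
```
Trace:
  data=[3, 10, 19, 9, 28]
  data=[3, 10, 19, 9, 28], ans=19

Final answer: 19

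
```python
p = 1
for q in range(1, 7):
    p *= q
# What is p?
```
Trace:
  p=1
  p=1, q=1
  p=2, q=2
  p=6, q=3
  p=24, q=4
  p=120, q=5
  p=720, q=6

Final answer: 720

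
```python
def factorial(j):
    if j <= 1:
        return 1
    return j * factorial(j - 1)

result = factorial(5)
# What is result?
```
Call trace:
factorial(j=5)
  factorial(j=4)
    factorial(j=3)
      factorial(j=2)
        factorial(j=1)
        -> return 1
      -> return 2
    -> return 6
  -> return 24
-> return 120

Final answer: 120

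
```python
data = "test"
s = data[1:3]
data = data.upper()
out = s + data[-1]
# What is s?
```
Trace:
  data='test'
  data='test', s='es'
  data='TEST', s='es'
  data='TEST', s='es', out='esT'

Final answer: 'es'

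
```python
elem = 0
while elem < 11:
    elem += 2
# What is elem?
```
Trace:
  elem=0
  elem=2
  elem=4
  elem=6
  elem=8
  elem=10
  elem=12

Final answer: 12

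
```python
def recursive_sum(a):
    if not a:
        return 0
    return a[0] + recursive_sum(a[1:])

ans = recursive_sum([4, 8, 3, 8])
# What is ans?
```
Call trace:
recursive_sum(a=[4, 8, 3, 8])
  recursive_sum(a=[8, 3, 8])
    recursive_sum(a=[3, 8])
      recursive_sum(a=[8])
        recursive_sum(a=[])
        -> return 0
      -> return 8
    -> return 11
  -> return 19
-> return 23

Final answer: 23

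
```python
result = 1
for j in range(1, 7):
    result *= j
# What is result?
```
Trace:
  result=1
  result=1, j=1
  result=2, j=2
  result=6, j=3
  result=24, j=4
  result=120, j=5
  result=720, j=6

Final answer: 720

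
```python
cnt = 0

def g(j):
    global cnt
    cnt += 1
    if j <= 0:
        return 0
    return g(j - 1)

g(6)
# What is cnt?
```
Call trace:
g(j=6)
  g(j=5)
    g(j=4)
      g(j=3)
        g(j=2)
          g(j=1)
            g(j=0)
            -> return 0
          -> return 0
        -> return 0
      -> return 0
    -> return 0
  -> return 0
-> return 0

cnt is incremented once per call. g is entered once for each j = 6, 5, 4, 3, 2, 1, 0 (the j <= 0 call returns without recursing), i.e. 6 + 1 calls.
cnt = 7

Final answer: 7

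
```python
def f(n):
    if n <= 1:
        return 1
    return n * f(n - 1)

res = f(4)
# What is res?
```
Call trace:
f(n=4)
  f(n=3)
    f(n=2)
      f(n=1)
      -> return 1
    -> return 2
  -> return 6
-> return 24

Final answer: 24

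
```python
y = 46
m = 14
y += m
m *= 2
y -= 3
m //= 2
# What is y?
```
Trace:
  y=46
  y=46, m=14
  y=60, m=14
  y=60, m=28
  y=57, m=28
  y=57, m=14

Final answer: 57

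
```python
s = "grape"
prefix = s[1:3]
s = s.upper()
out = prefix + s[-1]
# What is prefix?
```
Trace:
  s='grape'
  s='grape', prefix='ra'
  s='GRAPE', prefix='ra'
  s='GRAPE', prefix='ra', out='raE'

Final answer: 'ra'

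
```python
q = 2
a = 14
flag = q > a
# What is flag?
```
Trace:
  q=2
  q=2, a=14
  q=2, a=14, flag=False

Final answer: False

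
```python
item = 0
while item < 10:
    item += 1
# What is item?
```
Trace:
  item=0
  item=1
  item=2
  item=3
  item=4
  item=5
  item=6
  item=7
  item=8
  item=9
  item=10

Final answer: 10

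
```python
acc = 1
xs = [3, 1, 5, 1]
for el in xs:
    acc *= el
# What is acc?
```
Trace:
  acc=1
  acc=3, el=3
  acc=3, el=1
  acc=15, el=5
  acc=15, el=1

Final answer: 15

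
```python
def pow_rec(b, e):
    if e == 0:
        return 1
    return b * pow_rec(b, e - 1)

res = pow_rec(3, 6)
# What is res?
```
Call trace:
pow_rec(b=3, e=6)
  pow_rec(b=3, e=5)
    pow_rec(b=3, e=4)
      pow_rec(b=3, e=3)
        pow_rec(b=3, e=2)
          pow_rec(b=3, e=1)
            pow_rec(b=3, e=0)
            -> return 1
          -> return 3
        -> return 9
      -> return 27
    -> return 81
  -> return 243
-> return 729

Final answer: 729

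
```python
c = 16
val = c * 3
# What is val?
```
Trace:
  c=16
  c=16, val=48

Final answer: 48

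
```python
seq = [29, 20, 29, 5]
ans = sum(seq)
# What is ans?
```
Trace:
  seq=[29, 20, 29, 5]
  seq=[29, 20, 29, 5], ans=83

Final answer: 83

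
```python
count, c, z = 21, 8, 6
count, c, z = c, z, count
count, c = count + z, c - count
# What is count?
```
Trace:
  count=21, c=8, z=6
  count=8, c=6, z=21
  count=29, c=-2, z=21

Final answer: 29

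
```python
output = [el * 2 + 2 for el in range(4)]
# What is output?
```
Trace:
  el=0
  el=1
  el=2
  el=3
  output=[2, 4, 6, 8]

Final answer: [2, 4, 6, 8]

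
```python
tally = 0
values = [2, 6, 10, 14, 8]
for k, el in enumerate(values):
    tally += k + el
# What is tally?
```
Trace:
  tally=0
  tally=2, k=0, el=2
  tally=9, k=1, el=6
  tally=21, k=2, el=10
  tally=38, k=3, el=14
  tally=50, k=4, el=8

Final answer: 50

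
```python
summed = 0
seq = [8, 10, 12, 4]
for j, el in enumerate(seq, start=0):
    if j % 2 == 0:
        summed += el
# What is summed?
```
Trace:
  summed=0
  summed=8, j=0, el=8
  summed=8, j=1, el=10
  summed=20, j=2, el=12
  summed=20, j=3, el=4

Final answer: 20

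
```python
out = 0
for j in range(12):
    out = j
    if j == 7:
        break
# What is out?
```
Trace:
  out=0
  out=0, j=0
  out=1, j=1
  out=2, j=2
  out=3, j=3
  out=4, j=4
  out=5, j=5
  out=6, j=6
  out=7, j=7

Final answer: 7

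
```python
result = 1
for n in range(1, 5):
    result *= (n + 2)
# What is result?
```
Trace:
  result=1
  result=3, n=1
  result=12, n=2
  result=60, n=3
  result=360, n=4

Final answer: 360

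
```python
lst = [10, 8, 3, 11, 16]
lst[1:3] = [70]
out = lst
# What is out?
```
Trace:
  lst=[10, 8, 3, 11, 16]
  lst=[10, 70, 11, 16]
  lst=[10, 70, 11, 16], out=[10, 70, 11, 16]

Final answer: [10, 70, 11, 16]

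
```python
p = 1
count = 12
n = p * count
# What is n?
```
Trace:
  p=1
  p=1, count=12
  p=1, count=12, n=12

Final answer: 12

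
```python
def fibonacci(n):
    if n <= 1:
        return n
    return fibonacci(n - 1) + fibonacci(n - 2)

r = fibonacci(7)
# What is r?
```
Call trace (a repeated sub-call is expanded the first time; later identical calls just restate its return value):
fibonacci(n=7)
  fibonacci(n=6)
    fibonacci(n=5)
      fibonacci(n=4)
        fibonacci(n=3)
          fibonacci(n=2)
            fibonacci(n=1)
            -> return 1
            fibonacci(n=0)
            -> return 0
          -> return 1
          fibonacci(n=1)
          -> return 1
        -> return 2
        fibonacci(n=2) -> return 1  (same call as traced above)
      -> return 3
      fibonacci(n=3) -> return 2  (same call as traced above)
    -> return 5
    fibonacci(n=4) -> return 3  (same call as traced above)
  -> return 8
  fibonacci(n=5) -> return 5  (same call as traced above)
-> return 13

Final answer: 13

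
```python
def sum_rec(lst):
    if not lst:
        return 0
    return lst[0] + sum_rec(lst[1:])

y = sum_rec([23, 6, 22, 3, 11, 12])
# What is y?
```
Call trace:
sum_rec(lst=[23, 6, 22, 3, 11, 12])
  sum_rec(lst=[6, 22, 3, 11, 12])
    sum_rec(lst=[22, 3, 11, 12])
      sum_rec(lst=[3, 11, 12])
        sum_rec(lst=[11, 12])
          sum_rec(lst=[12])
            sum_rec(lst=[])
            -> return 0
          -> return 12
        -> return 23
      -> return 26
    -> return 48
  -> return 54
-> return 77

Final answer: 77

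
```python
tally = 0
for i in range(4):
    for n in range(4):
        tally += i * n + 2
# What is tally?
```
Trace:
  tally=0
  tally=2, i=0, n=0
  tally=4, i=0, n=1
  tally=6, i=0, n=2
  tally=8, i=0, n=3
  tally=10, i=1, n=0
  tally=13, i=1, n=1
  tally=17, i=1, n=2
  tally=22, i=1, n=3
  tally=24, i=2, n=0
  tally=28, i=2, n=1
  tally=34, i=2, n=2
  tally=42, i=2, n=3
  tally=44, i=3, n=0
  tally=49, i=3, n=1
  tally=57, i=3, n=2
  tally=68, i=3, n=3

Final answer: 68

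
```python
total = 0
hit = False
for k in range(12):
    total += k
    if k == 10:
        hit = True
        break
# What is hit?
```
Trace:
  total=0
  total=0, hit=False
  total=0, hit=False, k=0
  total=1, hit=False, k=1
  total=3, hit=False, k=2
  total=6, hit=False, k=3
  total=10, hit=False, k=4
  total=15, hit=False, k=5
  total=21, hit=False, k=6
  total=28, hit=False, k=7
  total=36, hit=False, k=8
  total=45, hit=False, k=9
  total=55, hit=True, k=10

Final answer: True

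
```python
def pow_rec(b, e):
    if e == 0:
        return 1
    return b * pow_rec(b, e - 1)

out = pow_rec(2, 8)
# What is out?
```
Call trace:
pow_rec(b=2, e=8)
  pow_rec(b=2, e=7)
    pow_rec(b=2, e=6)
      pow_rec(b=2, e=5)
        pow_rec(b=2, e=4)
          pow_rec(b=2, e=3)
            pow_rec(b=2, e=2)
              pow_rec(b=2, e=1)
                pow_rec(b=2, e=0)
                -> return 1
              -> return 2
            -> return 4
          -> return 8
        -> return 16
      -> return 32
    -> return 64
  -> return 128
-> return 256

Final answer: 256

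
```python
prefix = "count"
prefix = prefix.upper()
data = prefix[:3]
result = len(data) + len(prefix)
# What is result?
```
Trace:
  prefix='count'
  prefix='COUNT'
  prefix='COUNT', data='COU'
  prefix='COUNT', data='COU', result=8

Final answer: 8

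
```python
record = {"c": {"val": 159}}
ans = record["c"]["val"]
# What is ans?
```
Trace:
  record={'c': {'val': 159}}
  record={'c': {'val': 159}}, ans=159

Final answer: 159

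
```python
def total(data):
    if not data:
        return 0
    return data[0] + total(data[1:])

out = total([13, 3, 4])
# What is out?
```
Call trace:
total(data=[13, 3, 4])
  total(data=[3, 4])
    total(data=[4])
      total(data=[])
      -> return 0
    -> return 4
  -> return 7
-> return 20

Final answer: 20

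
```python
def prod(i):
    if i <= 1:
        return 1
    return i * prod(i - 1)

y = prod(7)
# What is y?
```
Call trace:
prod(i=7)
  prod(i=6)
    prod(i=5)
      prod(i=4)
        prod(i=3)
          prod(i=2)
            prod(i=1)
            -> return 1
          -> return 2
        -> return 6
      -> return 24
    -> return 120
  -> return 720
-> return 5040

Final answer: 5040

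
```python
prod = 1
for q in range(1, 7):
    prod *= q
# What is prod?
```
Trace:
  prod=1
  prod=1, q=1
  prod=2, q=2
  prod=6, q=3
  prod=24, q=4
  prod=120, q=5
  prod=720, q=6

Final answer: 720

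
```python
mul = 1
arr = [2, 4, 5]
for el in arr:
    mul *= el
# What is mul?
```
Trace:
  mul=1
  mul=2, el=2
  mul=8, el=4
  mul=40, el=5

Final answer: 40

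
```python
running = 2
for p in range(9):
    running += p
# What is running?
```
Trace:
  running=2
  running=2, p=0
  running=3, p=1
  running=5, p=2
  running=8, p=3
  running=12, p=4
  running=17, p=5
  running=23, p=6
  running=30, p=7
  running=38, p=8

Final answer: 38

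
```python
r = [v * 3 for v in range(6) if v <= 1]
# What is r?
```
Trace:
  v=0
  v=1
  v=2
  v=3
  v=4
  v=5
  r=[0, 3]

Final answer: [0, 3]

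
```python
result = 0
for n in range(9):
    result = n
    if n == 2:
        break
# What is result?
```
Trace:
  result=0
  result=0, n=0
  result=1, n=1
  result=2, n=2

Final answer: 2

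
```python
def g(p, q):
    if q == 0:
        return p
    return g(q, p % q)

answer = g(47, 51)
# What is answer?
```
Call trace:
g(p=47, q=51)
  g(p=51, q=47)
    g(p=47, q=4)
      g(p=4, q=3)
        g(p=3, q=1)
          g(p=1, q=0)
          -> return 1
        -> return 1
      -> return 1
    -> return 1
  -> return 1
-> return 1

Final answer: 1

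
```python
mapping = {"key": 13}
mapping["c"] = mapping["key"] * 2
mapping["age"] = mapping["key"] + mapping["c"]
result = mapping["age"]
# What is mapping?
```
Trace:
  mapping={'key': 13}
  mapping={'key': 13, 'c': 26}
  mapping={'key': 13, 'c': 26, 'age': 39}
  mapping={'key': 13, 'c': 26, 'age': 39}, result=39

Final answer: {'key': 13, 'c': 26, 'age': 39}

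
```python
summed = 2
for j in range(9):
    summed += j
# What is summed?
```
Trace:
  summed=2
  summed=2, j=0
  summed=3, j=1
  summed=5, j=2
  summed=8, j=3
  summed=12, j=4
  summed=17, j=5
  summed=23, j=6
  summed=30, j=7
  summed=38, j=8

Final answer: 38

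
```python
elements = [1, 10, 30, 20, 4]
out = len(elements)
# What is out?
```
Trace:
  elements=[1, 10, 30, 20, 4]
  elements=[1, 10, 30, 20, 4], out=5

Final answer: 5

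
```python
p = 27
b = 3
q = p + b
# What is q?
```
Trace:
  p=27
  p=27, b=3
  p=27, b=3, q=30

Final answer: 30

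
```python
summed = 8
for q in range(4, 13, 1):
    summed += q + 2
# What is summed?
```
Trace:
  summed=8
  summed=14, q=4
  summed=21, q=5
  summed=29, q=6
  summed=38, q=7
  summed=48, q=8
  summed=59, q=9
  summed=71, q=10
  summed=84, q=11
  summed=98, q=12

Final answer: 98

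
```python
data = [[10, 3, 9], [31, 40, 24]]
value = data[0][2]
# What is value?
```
Trace:
  data=[[10, 3, 9], [31, 40, 24]]
  data=[[10, 3, 9], [31, 40, 24]], value=9

Final answer: 9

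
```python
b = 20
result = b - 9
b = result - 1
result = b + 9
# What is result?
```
Trace:
  b=20
  b=20, result=11
  b=10, result=11
  b=10, result=19

Final answer: 19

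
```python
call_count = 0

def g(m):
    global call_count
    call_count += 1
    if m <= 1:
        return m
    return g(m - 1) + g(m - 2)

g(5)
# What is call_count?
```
Call trace (a repeated sub-call is expanded the first time; later identical calls just restate its return value):
g(m=5)
  g(m=4)
    g(m=3)
      g(m=2)
        g(m=1)
        -> return 1
        g(m=0)
        -> return 0
      -> return 1
      g(m=1)
      -> return 1
    -> return 2
    g(m=2) -> return 1  (same call as traced above)
  -> return 3
  g(m=3) -> return 2  (same call as traced above)
-> return 5

call_count is incremented once per call, so count the calls in each subtree. Let C(m) = number of calls made by g(m).
C(0) = C(1) = 1 (base case, no recursion); C(m) = 1 + C(m - 1) + C(m - 2) otherwise.
C(2) = 1 + C(1) + C(0) = 1 + 1 + 1 = 3
C(3) = 1 + C(2) + C(1) = 1 + 3 + 1 = 5
C(4) = 1 + C(3) + C(2) = 1 + 5 + 3 = 9
C(5) = 1 + C(4) + C(3) = 1 + 9 + 5 = 15
call_count = C(5) = 15

Final answer: 15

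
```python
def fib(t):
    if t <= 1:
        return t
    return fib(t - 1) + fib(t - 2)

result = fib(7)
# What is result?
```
Call trace (a repeated sub-call is expanded the first time; later identical calls just restate its return value):
fib(t=7)
  fib(t=6)
    fib(t=5)
      fib(t=4)
        fib(t=3)
          fib(t=2)
            fib(t=1)
            -> return 1
            fib(t=0)
            -> return 0
          -> return 1
          fib(t=1)
          -> return 1
        -> return 2
        fib(t=2) -> return 1  (same call as traced above)
      -> return 3
      fib(t=3) -> return 2  (same call as traced above)
    -> return 5
    fib(t=4) -> return 3  (same call as traced above)
  -> return 8
  fib(t=5) -> return 5  (same call as traced above)
-> return 13

Final answer: 13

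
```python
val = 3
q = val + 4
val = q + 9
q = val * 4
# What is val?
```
Trace:
  val=3
  val=3, q=7
  val=16, q=7
  val=16, q=64

Final answer: 16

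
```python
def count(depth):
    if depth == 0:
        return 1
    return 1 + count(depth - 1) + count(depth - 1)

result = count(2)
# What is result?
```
Call trace (a repeated sub-call is expanded the first time; later identical calls just restate its return value):
count(depth=2)
  count(depth=1)
    count(depth=0)
    -> return 1
    count(depth=0)
    -> return 1
  -> return 3
  count(depth=1) -> return 3  (same call as traced above)
-> return 7

Final answer: 7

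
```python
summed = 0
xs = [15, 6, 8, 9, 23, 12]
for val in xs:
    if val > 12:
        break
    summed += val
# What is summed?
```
Trace:
  summed=0
  summed=0, val=15

Final answer: 0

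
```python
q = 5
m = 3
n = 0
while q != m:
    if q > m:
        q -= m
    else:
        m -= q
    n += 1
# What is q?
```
Trace:
  q=5
  q=5, m=3
  q=5, m=3, n=0
  q=2, m=3, n=1
  q=2, m=1, n=2
  q=1, m=1, n=3

Final answer: 1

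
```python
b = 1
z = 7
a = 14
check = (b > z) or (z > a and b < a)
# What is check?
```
Trace:
  b=1
  b=1, z=7
  b=1, z=7, a=14
  b=1, z=7, a=14, check=False

Final answer: False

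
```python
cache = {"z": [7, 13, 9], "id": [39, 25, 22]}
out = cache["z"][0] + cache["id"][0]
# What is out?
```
Trace:
  cache={'z': [7, 13, 9], 'id': [39, 25, 22]}
  cache={'z': [7, 13, 9], 'id': [39, 25, 22]}, out=46

Final answer: 46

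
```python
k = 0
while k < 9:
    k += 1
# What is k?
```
Trace:
  k=0
  k=1
  k=2
  k=3
  k=4
  k=5
  k=6
  k=7
  k=8
  k=9

Final answer: 9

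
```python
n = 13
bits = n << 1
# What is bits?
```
Trace:
  n=13
  n=13, bits=26

Final answer: 26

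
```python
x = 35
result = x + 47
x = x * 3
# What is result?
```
Trace:
  x=35
  x=35, result=82
  x=105, result=82

Final answer: 82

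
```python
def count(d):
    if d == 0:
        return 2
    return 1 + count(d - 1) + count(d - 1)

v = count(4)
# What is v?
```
Call trace (a repeated sub-call is expanded the first time; later identical calls just restate its return value):
count(d=4)
  count(d=3)
    count(d=2)
      count(d=1)
        count(d=0)
        -> return 2
        count(d=0)
        -> return 2
      -> return 5
      count(d=1) -> return 5  (same call as traced above)
    -> return 11
    count(d=2) -> return 11  (same call as traced above)
  -> return 23
  count(d=3) -> return 23  (same call as traced above)
-> return 47

Final answer: 47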